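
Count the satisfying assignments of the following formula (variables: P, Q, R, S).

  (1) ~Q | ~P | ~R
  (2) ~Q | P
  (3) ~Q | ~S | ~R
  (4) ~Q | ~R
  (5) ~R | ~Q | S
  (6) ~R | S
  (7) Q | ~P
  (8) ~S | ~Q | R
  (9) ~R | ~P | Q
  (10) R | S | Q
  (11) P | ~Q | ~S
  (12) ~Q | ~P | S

2

There are 2^4 = 16 truth assignments over (P, Q, R, S).
Split on Q. With Q = 1, the clauses containing Q are satisfied and ~Q drops from the rest; 0 of the 2^3 = 8 assignments to the other variables satisfy what remains.
With Q = 0, by the same count on the reduced clause set, 2 assignments work.
(One model: P=F, Q=F, R=F, S=T.)
Total: 0 + 2 = 2.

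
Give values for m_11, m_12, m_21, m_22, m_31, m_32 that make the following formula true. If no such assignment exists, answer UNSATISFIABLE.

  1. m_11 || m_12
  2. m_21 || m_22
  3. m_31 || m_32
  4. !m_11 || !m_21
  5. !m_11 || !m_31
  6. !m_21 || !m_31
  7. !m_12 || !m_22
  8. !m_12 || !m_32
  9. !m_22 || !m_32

Branch on m_11: set m_11 = true.
Unit clause (!m_21) forces m_21 = false.
Unit clause (m_22) forces m_22 = true.
Unit clause (!m_31) forces m_31 = false.
Unit clause (m_32) forces m_32 = true.
But (!m_32) is also a unit clause — contradiction.
So m_11 must be the other value — set m_11 = false.
Unit clause (m_12) forces m_12 = true.
Unit clause (!m_22) forces m_22 = false.
Unit clause (m_21) forces m_21 = true.
Unit clause (!m_31) forces m_31 = false.
Unit clause (m_32) forces m_32 = true.
But (!m_32) is also a unit clause — contradiction.
Either choice for m_11 ends in contradiction.

UNSATISFIABLE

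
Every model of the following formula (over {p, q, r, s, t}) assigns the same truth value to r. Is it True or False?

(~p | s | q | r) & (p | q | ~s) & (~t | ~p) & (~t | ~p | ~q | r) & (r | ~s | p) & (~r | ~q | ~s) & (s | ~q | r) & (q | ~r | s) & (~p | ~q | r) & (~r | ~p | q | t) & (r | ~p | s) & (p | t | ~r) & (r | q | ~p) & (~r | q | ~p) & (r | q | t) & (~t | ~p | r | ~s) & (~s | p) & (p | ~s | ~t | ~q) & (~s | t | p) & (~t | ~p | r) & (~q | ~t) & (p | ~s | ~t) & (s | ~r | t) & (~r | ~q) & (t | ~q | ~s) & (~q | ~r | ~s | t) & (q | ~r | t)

False

Suppose r = 1.
Unit clause (~q) forces q = 0.
Unit clause (s) forces s = 1.
Unit clause (p) forces p = 1.
Now (~p) is unsatisfied and unit — conflict.
So every satisfying assignment has r = False.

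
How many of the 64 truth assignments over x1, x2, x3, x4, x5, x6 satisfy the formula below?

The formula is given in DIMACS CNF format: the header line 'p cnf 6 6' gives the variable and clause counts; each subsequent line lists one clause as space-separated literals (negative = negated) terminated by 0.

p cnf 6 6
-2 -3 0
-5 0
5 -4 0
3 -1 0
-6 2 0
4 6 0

1

There are 2^6 = 64 truth assignments over (x1, x2, x3, x4, x5, x6).
Split on x5. With x5 = True, the clauses containing x5 are satisfied and ¬x5 drops from the rest; 0 of the 2^5 = 32 assignments to the other variables satisfy what remains.
With x5 = False, by the same count on the reduced clause set, 1 assignment works.
Total: 0 + 1 = 1.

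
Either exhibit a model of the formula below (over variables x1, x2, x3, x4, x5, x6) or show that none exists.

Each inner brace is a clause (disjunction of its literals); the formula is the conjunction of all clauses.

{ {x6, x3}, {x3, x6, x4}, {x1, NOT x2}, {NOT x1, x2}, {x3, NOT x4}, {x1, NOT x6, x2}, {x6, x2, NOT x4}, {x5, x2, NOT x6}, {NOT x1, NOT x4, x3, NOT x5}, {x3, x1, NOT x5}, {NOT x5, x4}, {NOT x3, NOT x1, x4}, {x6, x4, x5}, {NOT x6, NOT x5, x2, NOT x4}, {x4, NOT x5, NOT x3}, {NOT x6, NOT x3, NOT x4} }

Try x6 = true.
Try x1 = true.
From the singleton clause (x2), x2 = true.
Try x3 = false.
From the singleton clause (NOT x4), x4 = false.
From the singleton clause (NOT x5), x5 = false.
Every clause now holds.

x1=true,  x2=true,  x3=false,  x4=false,  x5=false,  x6=true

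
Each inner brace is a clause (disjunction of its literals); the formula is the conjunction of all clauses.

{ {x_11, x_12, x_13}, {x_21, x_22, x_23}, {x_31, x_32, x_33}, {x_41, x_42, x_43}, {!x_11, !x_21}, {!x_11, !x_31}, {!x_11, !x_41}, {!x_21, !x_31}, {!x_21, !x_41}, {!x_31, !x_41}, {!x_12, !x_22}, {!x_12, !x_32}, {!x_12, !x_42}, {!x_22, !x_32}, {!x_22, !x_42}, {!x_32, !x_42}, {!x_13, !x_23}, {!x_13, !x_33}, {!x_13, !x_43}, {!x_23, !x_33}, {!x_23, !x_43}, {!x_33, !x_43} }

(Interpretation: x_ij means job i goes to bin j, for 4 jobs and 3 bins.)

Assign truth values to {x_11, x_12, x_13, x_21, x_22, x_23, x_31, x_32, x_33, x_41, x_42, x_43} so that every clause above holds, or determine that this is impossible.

UNSATISFIABLE

Case x_11 = false:
Case x_12 = true:
(!x_22) alone gives x_22 = false.
(!x_32) alone gives x_32 = false.
(!x_42) alone gives x_42 = false.
Case x_21 = true:
(!x_31) alone gives x_31 = false.
(x_33) alone gives x_33 = true.
(!x_41) alone gives x_41 = false.
(x_43) alone gives x_43 = true.
Now (!x_43) is unsatisfied and unit — conflict.
Undo x_21 and try x_21 = false.
(x_23) alone gives x_23 = true.
(!x_13) alone gives x_13 = false.
(!x_33) alone gives x_33 = false.
(x_31) alone gives x_31 = true.
(!x_41) alone gives x_41 = false.
(x_43) alone gives x_43 = true.
Now (!x_43) is unsatisfied and unit — conflict.
Either choice for x_21 ends in contradiction.
Undo x_12 and try x_12 = false.
(x_13) alone gives x_13 = true.
(!x_23) alone gives x_23 = false.
(!x_33) alone gives x_33 = false.
(!x_43) alone gives x_43 = false.
Case x_21 = true:
(!x_31) alone gives x_31 = false.
(x_32) alone gives x_32 = true.
(!x_41) alone gives x_41 = false.
(x_42) alone gives x_42 = true.
Now (!x_42) is unsatisfied and unit — conflict.
Undo x_21 and try x_21 = false.
(x_22) alone gives x_22 = true.
(!x_32) alone gives x_32 = false.
(x_31) alone gives x_31 = true.
(!x_41) alone gives x_41 = false.
(x_42) alone gives x_42 = true.
Now (!x_42) is unsatisfied and unit — conflict.
Either choice for x_21 ends in contradiction.
Either choice for x_12 ends in contradiction.
Undo x_11 and try x_11 = true.
(!x_21) alone gives x_21 = false.
(!x_31) alone gives x_31 = false.
(!x_41) alone gives x_41 = false.
Case x_22 = true:
(!x_12) alone gives x_12 = false.
(!x_32) alone gives x_32 = false.
(x_33) alone gives x_33 = true.
(!x_42) alone gives x_42 = false.
(x_43) alone gives x_43 = true.
Now (!x_43) is unsatisfied and unit — conflict.
Undo x_22 and try x_22 = false.
(x_23) alone gives x_23 = true.
(!x_13) alone gives x_13 = false.
(!x_33) alone gives x_33 = false.
(x_32) alone gives x_32 = true.
(!x_12) alone gives x_12 = false.
(!x_42) alone gives x_42 = false.
(x_43) alone gives x_43 = true.
Now (!x_43) is unsatisfied and unit — conflict.
Either choice for x_22 ends in contradiction.
Either choice for x_11 ends in contradiction.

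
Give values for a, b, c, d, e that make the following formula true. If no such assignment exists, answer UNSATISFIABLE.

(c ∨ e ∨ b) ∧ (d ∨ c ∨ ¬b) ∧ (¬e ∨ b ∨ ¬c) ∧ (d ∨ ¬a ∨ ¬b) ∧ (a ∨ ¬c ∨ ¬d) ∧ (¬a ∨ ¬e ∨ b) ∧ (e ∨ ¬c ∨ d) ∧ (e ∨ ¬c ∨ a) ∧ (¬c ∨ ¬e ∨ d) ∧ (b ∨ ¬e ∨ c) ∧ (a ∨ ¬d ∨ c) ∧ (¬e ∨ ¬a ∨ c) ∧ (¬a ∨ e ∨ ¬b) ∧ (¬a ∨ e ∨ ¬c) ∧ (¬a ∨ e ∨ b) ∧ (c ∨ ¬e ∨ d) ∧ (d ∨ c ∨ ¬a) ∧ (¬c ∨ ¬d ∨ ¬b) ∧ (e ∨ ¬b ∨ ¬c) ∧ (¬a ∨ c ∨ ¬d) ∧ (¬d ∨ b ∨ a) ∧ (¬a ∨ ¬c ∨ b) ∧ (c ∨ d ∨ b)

UNSATISFIABLE

Branch on c: set c = True.
Branch on e: set e = False.
Unit clause (d) forces d = True.
Unit clause (a) forces a = True.
Now (¬a) is unsatisfied and unit — conflict.
That branch fails; take e = True instead.
Unit clause (b) forces b = True.
Unit clause (d) forces d = True.
Now (¬d) is unsatisfied and unit — conflict.
Both values of e lead to a conflict.
That branch fails; take c = False instead.
Branch on e: set e = True.
Unit clause (b) forces b = True.
Unit clause (d) forces d = True.
Unit clause (a) forces a = True.
Now (¬a) is unsatisfied and unit — conflict.
That branch fails; take e = False instead.
Unit clause (b) forces b = True.
Unit clause (d) forces d = True.
Unit clause (a) forces a = True.
Now (¬a) is unsatisfied and unit — conflict.
Both values of e lead to a conflict.
Both values of c lead to a conflict.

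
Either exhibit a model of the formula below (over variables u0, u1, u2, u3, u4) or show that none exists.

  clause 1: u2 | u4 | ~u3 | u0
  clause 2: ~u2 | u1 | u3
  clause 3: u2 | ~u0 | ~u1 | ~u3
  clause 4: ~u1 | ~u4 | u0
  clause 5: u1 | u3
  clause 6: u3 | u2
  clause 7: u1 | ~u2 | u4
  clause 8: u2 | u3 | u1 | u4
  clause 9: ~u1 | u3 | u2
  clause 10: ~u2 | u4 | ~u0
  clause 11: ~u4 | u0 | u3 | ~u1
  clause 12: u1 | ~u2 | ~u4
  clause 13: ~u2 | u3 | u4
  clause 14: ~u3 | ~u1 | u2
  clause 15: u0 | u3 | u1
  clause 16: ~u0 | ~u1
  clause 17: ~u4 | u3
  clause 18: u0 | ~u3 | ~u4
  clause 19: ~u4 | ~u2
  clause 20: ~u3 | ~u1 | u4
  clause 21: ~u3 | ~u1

Suppose u1 = 0.
From the singleton clause (u3), u3 = 1.
Suppose u2 = 0.
Suppose u4 = 1.
From the singleton clause (u0), u0 = 1.
Every clause now holds.

u0: 1; u1: 0; u2: 0; u3: 1; u4: 1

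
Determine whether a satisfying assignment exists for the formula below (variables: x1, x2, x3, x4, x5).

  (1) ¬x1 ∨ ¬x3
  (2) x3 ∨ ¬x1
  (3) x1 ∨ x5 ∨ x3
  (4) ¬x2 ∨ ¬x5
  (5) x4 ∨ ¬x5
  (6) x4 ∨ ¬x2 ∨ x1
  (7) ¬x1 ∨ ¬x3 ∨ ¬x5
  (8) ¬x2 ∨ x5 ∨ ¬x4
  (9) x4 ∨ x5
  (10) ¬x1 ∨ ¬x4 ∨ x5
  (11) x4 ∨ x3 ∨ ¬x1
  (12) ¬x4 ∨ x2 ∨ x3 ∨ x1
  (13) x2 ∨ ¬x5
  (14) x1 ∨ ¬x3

No, unsatisfiable

Suppose x1 = False.
The clause (¬x3) is unit, so x3 = False.
The clause (x5) is unit, so x5 = True.
The clause (¬x2) is unit, so x2 = False.
That conflicts with the unit clause (x2).
That branch fails; take x1 = True instead.
The clause (¬x3) is unit, so x3 = False.
That conflicts with the unit clause (x3).
Either choice for x1 ends in contradiction.
No assignment satisfies every clause.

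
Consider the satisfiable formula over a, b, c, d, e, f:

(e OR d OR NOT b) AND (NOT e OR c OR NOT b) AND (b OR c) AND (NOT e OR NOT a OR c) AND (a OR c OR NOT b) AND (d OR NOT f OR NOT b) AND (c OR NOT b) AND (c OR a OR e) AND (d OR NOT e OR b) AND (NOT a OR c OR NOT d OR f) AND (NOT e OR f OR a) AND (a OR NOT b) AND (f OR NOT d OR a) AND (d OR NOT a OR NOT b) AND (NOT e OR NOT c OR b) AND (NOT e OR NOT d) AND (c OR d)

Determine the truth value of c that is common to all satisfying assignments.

Suppose c = false.
(b) alone gives b = true.
Now (NOT b) is unsatisfied and unit — conflict.
So every satisfying assignment has c = True.

True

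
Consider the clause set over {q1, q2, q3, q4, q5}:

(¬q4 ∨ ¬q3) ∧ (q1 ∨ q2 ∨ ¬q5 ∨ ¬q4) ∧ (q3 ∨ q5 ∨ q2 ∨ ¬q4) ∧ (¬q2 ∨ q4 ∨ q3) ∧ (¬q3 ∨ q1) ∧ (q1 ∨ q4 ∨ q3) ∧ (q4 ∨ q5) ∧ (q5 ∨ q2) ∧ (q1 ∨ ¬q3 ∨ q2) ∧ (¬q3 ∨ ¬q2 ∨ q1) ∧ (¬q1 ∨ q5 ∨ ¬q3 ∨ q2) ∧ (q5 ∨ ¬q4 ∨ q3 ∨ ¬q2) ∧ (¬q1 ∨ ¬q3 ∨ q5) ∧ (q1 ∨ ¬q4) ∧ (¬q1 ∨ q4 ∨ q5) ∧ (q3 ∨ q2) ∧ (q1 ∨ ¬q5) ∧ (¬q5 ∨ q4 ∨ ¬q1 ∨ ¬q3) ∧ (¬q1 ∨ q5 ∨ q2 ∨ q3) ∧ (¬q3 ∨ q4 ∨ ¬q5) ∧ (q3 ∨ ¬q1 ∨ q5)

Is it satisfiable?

Yes, satisfiable

Try q4 = True.
The clause (¬q3) is unit, so q3 = False.
The clause (q1) is unit, so q1 = True.
The clause (q2) is unit, so q2 = True.
The clause (q5) is unit, so q5 = True.
All clauses are satisfied.
A satisfying assignment: q1: True; q2: True; q3: False; q4: True; q5: True.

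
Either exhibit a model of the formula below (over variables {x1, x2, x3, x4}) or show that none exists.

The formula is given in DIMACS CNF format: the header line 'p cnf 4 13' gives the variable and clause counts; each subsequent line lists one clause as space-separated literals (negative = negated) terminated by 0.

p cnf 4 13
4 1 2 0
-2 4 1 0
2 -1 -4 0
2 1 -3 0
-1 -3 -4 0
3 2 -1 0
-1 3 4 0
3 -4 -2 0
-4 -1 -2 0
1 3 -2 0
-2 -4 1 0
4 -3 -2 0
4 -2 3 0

Suppose x4 = False.
Suppose x1 = True.
Unit clause (x3) forces x3 = True.
Unit clause (¬x2) forces x2 = False.
Every clause now holds.

x1 ↦ True, x2 ↦ False, x3 ↦ True, x4 ↦ False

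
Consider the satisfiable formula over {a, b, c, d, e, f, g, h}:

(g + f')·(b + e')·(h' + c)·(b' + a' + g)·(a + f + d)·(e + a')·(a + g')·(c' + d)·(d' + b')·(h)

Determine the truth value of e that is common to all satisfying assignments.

False

Suppose e = 1.
Unit clause (b) forces b = 1.
Unit clause (d') forces d = 0.
Unit clause (c') forces c = 0.
Unit clause (h') forces h = 0.
That conflicts with the unit clause (h).
So every satisfying assignment has e = False.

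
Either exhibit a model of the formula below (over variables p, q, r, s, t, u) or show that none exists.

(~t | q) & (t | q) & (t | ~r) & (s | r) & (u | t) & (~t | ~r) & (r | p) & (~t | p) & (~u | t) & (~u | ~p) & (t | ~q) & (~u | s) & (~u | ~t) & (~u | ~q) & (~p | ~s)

Branch on t: set t = 0.
(q) alone gives q = 1.
But (~q) is also a unit clause — contradiction.
So t must be the other value — set t = 1.
(q) alone gives q = 1.
(~r) alone gives r = 0.
(s) alone gives s = 1.
(p) alone gives p = 1.
But (~p) is also a unit clause — contradiction.
Both values of t lead to a conflict.

UNSATISFIABLE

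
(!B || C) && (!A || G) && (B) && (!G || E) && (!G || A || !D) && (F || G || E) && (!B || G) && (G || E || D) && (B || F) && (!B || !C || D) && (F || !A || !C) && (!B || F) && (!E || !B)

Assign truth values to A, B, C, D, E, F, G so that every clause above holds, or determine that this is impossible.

(B) alone gives B = true.
(C) alone gives C = true.
(G) alone gives G = true.
(E) alone gives E = true.
Now (!E) is unsatisfied and unit — conflict.

UNSATISFIABLE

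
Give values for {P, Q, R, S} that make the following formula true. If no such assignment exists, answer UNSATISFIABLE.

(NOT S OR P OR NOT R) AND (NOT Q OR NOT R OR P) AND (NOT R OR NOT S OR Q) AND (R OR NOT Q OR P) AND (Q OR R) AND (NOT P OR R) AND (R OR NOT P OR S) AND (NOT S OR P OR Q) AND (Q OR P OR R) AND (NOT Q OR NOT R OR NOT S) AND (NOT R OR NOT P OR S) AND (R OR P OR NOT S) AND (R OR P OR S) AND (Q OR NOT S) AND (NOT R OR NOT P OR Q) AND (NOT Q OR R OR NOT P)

P=false; Q=false; R=true; S=false

Branch on Q: set Q = false.
The clause (R) is unit, so R = true.
The clause (NOT S) is unit, so S = false.
The clause (NOT P) is unit, so P = false.
This assignment satisfies each clause.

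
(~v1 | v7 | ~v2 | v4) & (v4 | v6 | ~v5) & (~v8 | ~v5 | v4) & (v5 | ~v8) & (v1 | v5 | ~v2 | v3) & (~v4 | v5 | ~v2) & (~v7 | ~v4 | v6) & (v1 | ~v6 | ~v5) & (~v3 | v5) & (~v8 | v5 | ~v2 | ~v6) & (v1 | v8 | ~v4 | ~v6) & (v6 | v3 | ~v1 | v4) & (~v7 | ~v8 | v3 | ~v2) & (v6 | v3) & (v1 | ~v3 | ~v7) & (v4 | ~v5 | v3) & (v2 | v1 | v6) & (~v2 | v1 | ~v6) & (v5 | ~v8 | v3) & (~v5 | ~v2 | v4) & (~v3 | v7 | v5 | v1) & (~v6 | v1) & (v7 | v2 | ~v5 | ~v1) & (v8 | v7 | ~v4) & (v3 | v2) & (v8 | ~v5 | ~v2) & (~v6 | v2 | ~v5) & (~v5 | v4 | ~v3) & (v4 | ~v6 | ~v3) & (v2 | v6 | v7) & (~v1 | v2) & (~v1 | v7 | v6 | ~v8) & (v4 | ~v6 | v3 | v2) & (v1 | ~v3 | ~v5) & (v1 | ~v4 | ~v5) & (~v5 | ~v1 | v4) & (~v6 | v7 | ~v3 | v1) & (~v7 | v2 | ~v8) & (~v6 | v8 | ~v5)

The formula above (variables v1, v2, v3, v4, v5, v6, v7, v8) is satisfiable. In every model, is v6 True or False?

True

Suppose v6 = 0.
Unit clause (v3) forces v3 = 1.
Unit clause (v5) forces v5 = 1.
Unit clause (v4) forces v4 = 1.
Unit clause (~v7) forces v7 = 0.
Unit clause (v8) forces v8 = 1.
Unit clause (v2) forces v2 = 1.
Unit clause (~v1) forces v1 = 0.
That conflicts with the unit clause (v1).
So every satisfying assignment has v6 = True.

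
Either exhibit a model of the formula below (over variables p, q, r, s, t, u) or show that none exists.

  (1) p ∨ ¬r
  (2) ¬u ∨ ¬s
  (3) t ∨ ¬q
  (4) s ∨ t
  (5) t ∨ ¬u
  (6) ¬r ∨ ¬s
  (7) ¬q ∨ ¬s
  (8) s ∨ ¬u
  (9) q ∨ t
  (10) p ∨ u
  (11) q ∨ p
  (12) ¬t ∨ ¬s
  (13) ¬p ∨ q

Suppose p = True.
(q) alone gives q = True.
(t) alone gives t = True.
(¬s) alone gives s = False.
(¬u) alone gives u = False.
No clause remains; r is free.

p: True; q: True; r: True; s: False; t: True; u: False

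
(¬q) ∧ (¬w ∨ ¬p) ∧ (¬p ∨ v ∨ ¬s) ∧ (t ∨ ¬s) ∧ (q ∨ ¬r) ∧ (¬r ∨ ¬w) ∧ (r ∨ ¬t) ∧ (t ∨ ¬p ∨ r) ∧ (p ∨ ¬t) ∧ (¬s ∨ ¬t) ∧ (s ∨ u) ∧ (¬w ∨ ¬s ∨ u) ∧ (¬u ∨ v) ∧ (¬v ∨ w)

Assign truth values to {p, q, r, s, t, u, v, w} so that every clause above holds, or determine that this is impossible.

p ↦ False; q ↦ False; r ↦ False; s ↦ False; t ↦ False; u ↦ True; v ↦ True; w ↦ True

The clause (¬q) is unit, so q = False.
The clause (¬r) is unit, so r = False.
The clause (¬t) is unit, so t = False.
The clause (¬s) is unit, so s = False.
The clause (¬p) is unit, so p = False.
The clause (u) is unit, so u = True.
The clause (v) is unit, so v = True.
The clause (w) is unit, so w = True.
This assignment satisfies each clause.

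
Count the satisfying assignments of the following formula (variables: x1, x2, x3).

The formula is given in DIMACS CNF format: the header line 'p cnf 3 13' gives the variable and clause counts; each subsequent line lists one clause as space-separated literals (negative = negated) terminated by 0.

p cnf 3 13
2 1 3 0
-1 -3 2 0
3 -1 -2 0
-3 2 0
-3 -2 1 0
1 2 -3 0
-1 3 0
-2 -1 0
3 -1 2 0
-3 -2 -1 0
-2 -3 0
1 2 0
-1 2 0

1

There are 2^3 = 8 truth assignments over (x1, x2, x3).
Check each against the 13 clauses (columns in the order x1, x2, x3):
  F F F  ✗ fails (x2 ∨ x1 ∨ x3)
  F F T  ✗ fails (¬x3 ∨ x2)
  F T F  ✓ satisfies all
  F T T  ✗ fails (¬x3 ∨ ¬x2 ∨ x1)
  T F F  ✗ fails (¬x1 ∨ x3)
  T F T  ✗ fails (¬x1 ∨ ¬x3 ∨ x2)
  T T F  ✗ fails (x3 ∨ ¬x1 ∨ ¬x2)
  T T T  ✗ fails (¬x2 ∨ ¬x1)
1 of the 8 rows is a model.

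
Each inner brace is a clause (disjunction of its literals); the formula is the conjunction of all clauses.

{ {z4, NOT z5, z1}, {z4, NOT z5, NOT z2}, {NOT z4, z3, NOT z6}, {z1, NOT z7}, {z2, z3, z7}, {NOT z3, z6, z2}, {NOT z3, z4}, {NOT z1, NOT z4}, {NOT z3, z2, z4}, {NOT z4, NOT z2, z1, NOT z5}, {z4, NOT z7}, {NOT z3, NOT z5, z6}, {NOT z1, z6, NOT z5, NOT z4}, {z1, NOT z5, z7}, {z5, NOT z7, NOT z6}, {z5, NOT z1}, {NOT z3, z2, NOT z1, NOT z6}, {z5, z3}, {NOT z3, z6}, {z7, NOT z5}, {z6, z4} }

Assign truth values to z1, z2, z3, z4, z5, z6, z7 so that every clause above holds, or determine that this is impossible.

Case z1 = false:
The clause (NOT z7) is unit, so z7 = false.
The clause (NOT z5) is unit, so z5 = false.
The clause (z3) is unit, so z3 = true.
The clause (z4) is unit, so z4 = true.
The clause (z6) is unit, so z6 = true.
All clauses hold; z2 can take either value.

z1: false; z2: true; z3: true; z4: true; z5: false; z6: true; z7: false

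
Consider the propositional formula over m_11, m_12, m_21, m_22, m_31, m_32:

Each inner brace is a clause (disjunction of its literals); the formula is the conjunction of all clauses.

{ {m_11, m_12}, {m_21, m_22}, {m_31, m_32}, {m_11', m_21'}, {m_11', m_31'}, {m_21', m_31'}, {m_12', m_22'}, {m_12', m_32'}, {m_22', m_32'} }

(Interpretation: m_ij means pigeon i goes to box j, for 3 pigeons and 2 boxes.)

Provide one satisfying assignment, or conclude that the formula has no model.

UNSATISFIABLE

Try m_11 = 1.
Unit clause (m_21') forces m_21 = 0.
Unit clause (m_22) forces m_22 = 1.
Unit clause (m_31') forces m_31 = 0.
Unit clause (m_32) forces m_32 = 1.
That conflicts with the unit clause (m_32').
Backtrack on m_11: now try m_11 = 0.
Unit clause (m_12) forces m_12 = 1.
Unit clause (m_22') forces m_22 = 0.
Unit clause (m_21) forces m_21 = 1.
Unit clause (m_31') forces m_31 = 0.
Unit clause (m_32) forces m_32 = 1.
That conflicts with the unit clause (m_32').
Both values of m_11 lead to a conflict.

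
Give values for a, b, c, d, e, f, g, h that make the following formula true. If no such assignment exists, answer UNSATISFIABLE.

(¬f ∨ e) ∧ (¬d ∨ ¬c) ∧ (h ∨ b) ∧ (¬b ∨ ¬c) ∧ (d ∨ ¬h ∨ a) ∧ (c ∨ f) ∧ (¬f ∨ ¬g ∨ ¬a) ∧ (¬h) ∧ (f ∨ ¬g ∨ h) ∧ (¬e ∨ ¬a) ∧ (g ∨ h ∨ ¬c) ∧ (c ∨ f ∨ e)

(¬h) alone gives h = False.
(b) alone gives b = True.
(¬c) alone gives c = False.
(f) alone gives f = True.
(e) alone gives e = True.
(¬a) alone gives a = False.
No clause remains; d, g are free.

a: False; b: True; c: False; d: False; e: True; f: True; g: False; h: False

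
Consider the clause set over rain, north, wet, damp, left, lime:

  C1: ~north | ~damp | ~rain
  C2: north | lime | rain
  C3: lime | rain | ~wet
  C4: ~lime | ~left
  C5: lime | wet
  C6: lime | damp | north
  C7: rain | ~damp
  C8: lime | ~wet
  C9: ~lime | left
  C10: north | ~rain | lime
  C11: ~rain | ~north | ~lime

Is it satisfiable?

No

Suppose lime = 0.
From the singleton clause (wet), wet = 1.
But (~wet) is also a unit clause — contradiction.
That branch fails; take lime = 1 instead.
From the singleton clause (~left), left = 0.
But (left) is also a unit clause — contradiction.
Neither lime = 1 nor lime = 0 works.
No assignment satisfies every clause.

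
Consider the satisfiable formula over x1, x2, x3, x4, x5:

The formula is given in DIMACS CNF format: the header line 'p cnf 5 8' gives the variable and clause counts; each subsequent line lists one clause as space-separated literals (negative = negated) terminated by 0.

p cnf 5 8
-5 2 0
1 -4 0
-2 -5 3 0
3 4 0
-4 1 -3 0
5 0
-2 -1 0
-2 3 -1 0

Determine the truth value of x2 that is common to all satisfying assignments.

True

Suppose x2 = False.
(¬x5) alone gives x5 = False.
But (x5) is also a unit clause — contradiction.
So every satisfying assignment has x2 = True.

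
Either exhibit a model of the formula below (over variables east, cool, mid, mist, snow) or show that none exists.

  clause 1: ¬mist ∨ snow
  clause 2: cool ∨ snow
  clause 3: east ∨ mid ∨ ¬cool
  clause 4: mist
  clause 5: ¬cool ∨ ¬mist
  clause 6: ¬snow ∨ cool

UNSATISFIABLE

Unit clause (mist) forces mist = True.
Unit clause (snow) forces snow = True.
Unit clause (¬cool) forces cool = False.
That conflicts with the unit clause (cool).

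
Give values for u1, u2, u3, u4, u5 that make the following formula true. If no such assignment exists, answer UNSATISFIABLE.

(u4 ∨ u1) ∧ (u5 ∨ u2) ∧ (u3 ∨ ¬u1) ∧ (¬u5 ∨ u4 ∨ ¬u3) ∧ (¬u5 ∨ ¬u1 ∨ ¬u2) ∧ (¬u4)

u1: True; u2: True; u3: True; u4: False; u5: False

(¬u4) alone gives u4 = False.
(u1) alone gives u1 = True.
(u3) alone gives u3 = True.
(¬u5) alone gives u5 = False.
(u2) alone gives u2 = True.
Every clause now holds.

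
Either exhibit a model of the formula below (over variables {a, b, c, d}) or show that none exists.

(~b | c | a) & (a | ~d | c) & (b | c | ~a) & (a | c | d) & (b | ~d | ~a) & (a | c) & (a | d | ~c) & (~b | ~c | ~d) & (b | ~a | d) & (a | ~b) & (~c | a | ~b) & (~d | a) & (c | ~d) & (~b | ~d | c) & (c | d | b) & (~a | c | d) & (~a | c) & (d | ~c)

Suppose a = 1.
The clause (c) is unit, so c = 1.
The clause (d) is unit, so d = 1.
The clause (b) is unit, so b = 1.
Now (~b) is unsatisfied and unit — conflict.
Undo a and try a = 0.
The clause (c) is unit, so c = 1.
The clause (d) is unit, so d = 1.
Now (~d) is unsatisfied and unit — conflict.
Both values of a lead to a conflict.

UNSATISFIABLE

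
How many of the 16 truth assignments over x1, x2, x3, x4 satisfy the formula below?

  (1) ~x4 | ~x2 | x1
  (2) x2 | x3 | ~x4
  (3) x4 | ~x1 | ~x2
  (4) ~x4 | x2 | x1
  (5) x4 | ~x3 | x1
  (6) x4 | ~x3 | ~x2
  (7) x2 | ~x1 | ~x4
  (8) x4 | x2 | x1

5

There are 2^4 = 16 truth assignments over (x1, x2, x3, x4).
Check each against the 8 clauses (columns in the order x1, x2, x3, x4):
  F F F F  ✗ fails (x4 | x2 | x1)
  F F F T  ✗ fails (x2 | x3 | ~x4)
  F F T F  ✗ fails (x4 | ~x3 | x1)
  F F T T  ✗ fails (~x4 | x2 | x1)
  F T F F  ✓ satisfies all
  F T F T  ✗ fails (~x4 | ~x2 | x1)
  F T T F  ✗ fails (x4 | ~x3 | x1)
  F T T T  ✗ fails (~x4 | ~x2 | x1)
  T F F F  ✓ satisfies all
  T F F T  ✗ fails (x2 | x3 | ~x4)
  T F T F  ✓ satisfies all
  T F T T  ✗ fails (x2 | ~x1 | ~x4)
  T T F F  ✗ fails (x4 | ~x1 | ~x2)
  T T F T  ✓ satisfies all
  T T T F  ✗ fails (x4 | ~x1 | ~x2)
  T T T T  ✓ satisfies all
5 of the 16 rows are models.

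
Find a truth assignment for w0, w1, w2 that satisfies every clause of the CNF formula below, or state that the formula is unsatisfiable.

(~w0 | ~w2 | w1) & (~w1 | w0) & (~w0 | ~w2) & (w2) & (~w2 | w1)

The clause (w2) is unit, so w2 = 1.
The clause (~w0) is unit, so w0 = 0.
The clause (~w1) is unit, so w1 = 0.
But (w1) is also a unit clause — contradiction.

UNSATISFIABLE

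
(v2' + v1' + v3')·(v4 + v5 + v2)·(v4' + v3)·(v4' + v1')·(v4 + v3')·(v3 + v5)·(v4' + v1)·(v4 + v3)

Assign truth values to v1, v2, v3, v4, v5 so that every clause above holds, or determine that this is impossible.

UNSATISFIABLE

Branch on v4: set v4 = 0.
(v3') alone gives v3 = 0.
That conflicts with the unit clause (v3).
That branch fails; take v4 = 1 instead.
(v3) alone gives v3 = 1.
(v1') alone gives v1 = 0.
That conflicts with the unit clause (v1).
Either choice for v4 ends in contradiction.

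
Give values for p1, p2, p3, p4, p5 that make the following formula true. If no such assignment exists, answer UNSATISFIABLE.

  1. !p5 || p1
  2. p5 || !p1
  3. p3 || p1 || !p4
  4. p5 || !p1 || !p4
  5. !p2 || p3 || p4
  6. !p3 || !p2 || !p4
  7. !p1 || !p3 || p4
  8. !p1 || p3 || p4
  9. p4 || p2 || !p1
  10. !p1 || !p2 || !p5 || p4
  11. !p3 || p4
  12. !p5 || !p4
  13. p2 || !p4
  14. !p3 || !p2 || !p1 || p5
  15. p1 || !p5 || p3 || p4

p1=false; p2=false; p3=false; p4=false; p5=false

Suppose p5 = false.
The clause (!p1) is unit, so p1 = false.
Suppose p3 = false.
The clause (!p4) is unit, so p4 = false.
The clause (!p2) is unit, so p2 = false.
All clauses are satisfied.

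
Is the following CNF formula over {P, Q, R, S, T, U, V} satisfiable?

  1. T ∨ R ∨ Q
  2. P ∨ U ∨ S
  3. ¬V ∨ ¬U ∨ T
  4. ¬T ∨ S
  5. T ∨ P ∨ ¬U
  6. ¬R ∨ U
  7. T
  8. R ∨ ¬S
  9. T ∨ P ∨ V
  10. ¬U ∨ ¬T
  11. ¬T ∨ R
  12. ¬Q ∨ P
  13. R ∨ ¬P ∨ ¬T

Unit clause (T) forces T = True.
Unit clause (S) forces S = True.
Unit clause (R) forces R = True.
Unit clause (U) forces U = True.
That conflicts with the unit clause (¬U).
No assignment satisfies every clause.

Unsatisfiable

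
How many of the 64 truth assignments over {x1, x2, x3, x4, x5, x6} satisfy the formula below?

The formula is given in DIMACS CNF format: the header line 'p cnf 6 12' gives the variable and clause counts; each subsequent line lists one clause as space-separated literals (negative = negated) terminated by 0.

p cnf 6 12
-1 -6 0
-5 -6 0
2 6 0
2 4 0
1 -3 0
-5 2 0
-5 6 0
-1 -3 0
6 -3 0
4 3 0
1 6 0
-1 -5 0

There are 2^6 = 64 truth assignments over (x1, x2, x3, x4, x5, x6).
Split on x5. With x5 = True, the clauses containing x5 are satisfied and ¬x5 drops from the rest; 0 of the 2^5 = 32 assignments to the other variables satisfy what remains.
With x5 = False, by the same count on the reduced clause set, 3 assignments work.
(One model: x1=F, x2=F, x3=F, x4=T, x5=F, x6=T.)
Total: 0 + 3 = 3.

3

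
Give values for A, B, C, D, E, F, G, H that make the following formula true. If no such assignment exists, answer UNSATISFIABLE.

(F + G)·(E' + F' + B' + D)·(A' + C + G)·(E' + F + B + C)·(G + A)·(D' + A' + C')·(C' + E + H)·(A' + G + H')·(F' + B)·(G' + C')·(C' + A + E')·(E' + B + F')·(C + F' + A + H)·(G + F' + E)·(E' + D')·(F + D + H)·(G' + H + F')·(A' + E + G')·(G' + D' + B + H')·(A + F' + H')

A: 0, B: 0, C: 0, D: 0, E: 0, F: 0, G: 1, H: 1

Try F = 0.
(G) alone gives G = 1.
(C') alone gives C = 0.
Try E = 0.
(A') alone gives A = 0.
Try D = 0.
(H) alone gives H = 1.
Every clause is now satisfied; B is unconstrained.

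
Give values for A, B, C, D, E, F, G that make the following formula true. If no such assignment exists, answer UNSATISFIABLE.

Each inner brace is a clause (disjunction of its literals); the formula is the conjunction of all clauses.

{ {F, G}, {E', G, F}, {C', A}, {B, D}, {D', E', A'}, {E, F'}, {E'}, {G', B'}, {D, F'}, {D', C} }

From the singleton clause (E'), E = 0.
From the singleton clause (F'), F = 0.
From the singleton clause (G), G = 1.
From the singleton clause (B'), B = 0.
From the singleton clause (D), D = 1.
From the singleton clause (C), C = 1.
From the singleton clause (A), A = 1.
Every clause now holds.

A=1; B=0; C=1; D=1; E=0; F=0; G=1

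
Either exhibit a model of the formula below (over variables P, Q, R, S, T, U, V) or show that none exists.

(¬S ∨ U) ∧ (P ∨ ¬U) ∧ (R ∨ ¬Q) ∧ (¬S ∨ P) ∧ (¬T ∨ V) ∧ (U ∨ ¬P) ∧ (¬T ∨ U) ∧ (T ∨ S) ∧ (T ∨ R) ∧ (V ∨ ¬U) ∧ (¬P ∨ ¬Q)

Case S = False:
(T) alone gives T = True.
(V) alone gives V = True.
(U) alone gives U = True.
(P) alone gives P = True.
(¬Q) alone gives Q = False.
Every clause is now satisfied; R is unconstrained.

P: True; Q: False; R: False; S: False; T: True; U: True; V: True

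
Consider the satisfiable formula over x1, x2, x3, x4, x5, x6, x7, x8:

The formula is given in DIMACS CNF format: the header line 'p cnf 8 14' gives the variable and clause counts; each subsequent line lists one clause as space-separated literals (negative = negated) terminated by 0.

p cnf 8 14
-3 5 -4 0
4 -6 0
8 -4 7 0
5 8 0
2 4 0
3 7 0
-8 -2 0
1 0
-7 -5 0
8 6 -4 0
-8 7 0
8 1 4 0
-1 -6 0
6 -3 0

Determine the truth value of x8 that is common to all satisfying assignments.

True

Suppose x8 = False.
The clause (x5) is unit, so x5 = True.
The clause (x1) is unit, so x1 = True.
The clause (¬x7) is unit, so x7 = False.
The clause (¬x4) is unit, so x4 = False.
The clause (¬x6) is unit, so x6 = False.
The clause (x2) is unit, so x2 = True.
The clause (x3) is unit, so x3 = True.
But (¬x3) is also a unit clause — contradiction.
So every satisfying assignment has x8 = True.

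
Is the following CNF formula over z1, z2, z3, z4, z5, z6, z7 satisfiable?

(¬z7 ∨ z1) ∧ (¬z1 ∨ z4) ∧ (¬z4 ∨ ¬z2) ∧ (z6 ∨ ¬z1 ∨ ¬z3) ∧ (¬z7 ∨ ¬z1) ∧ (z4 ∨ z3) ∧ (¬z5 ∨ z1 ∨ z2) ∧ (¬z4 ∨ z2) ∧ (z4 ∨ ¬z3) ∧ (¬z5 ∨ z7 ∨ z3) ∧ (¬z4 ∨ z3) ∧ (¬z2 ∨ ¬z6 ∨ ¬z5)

Suppose z7 = False.
Suppose z1 = False.
Suppose z4 = False.
From the singleton clause (z3), z3 = True.
Now (¬z3) is unsatisfied and unit — conflict.
Undo z4 and try z4 = True.
From the singleton clause (¬z2), z2 = False.
Now (z2) is unsatisfied and unit — conflict.
Both values of z4 lead to a conflict.
Undo z1 and try z1 = True.
From the singleton clause (z4), z4 = True.
From the singleton clause (¬z2), z2 = False.
Now (z2) is unsatisfied and unit — conflict.
Both values of z1 lead to a conflict.
Undo z7 and try z7 = True.
From the singleton clause (z1), z1 = True.
Now (¬z1) is unsatisfied and unit — conflict.
Both values of z7 lead to a conflict.
No assignment satisfies every clause.

Unsatisfiable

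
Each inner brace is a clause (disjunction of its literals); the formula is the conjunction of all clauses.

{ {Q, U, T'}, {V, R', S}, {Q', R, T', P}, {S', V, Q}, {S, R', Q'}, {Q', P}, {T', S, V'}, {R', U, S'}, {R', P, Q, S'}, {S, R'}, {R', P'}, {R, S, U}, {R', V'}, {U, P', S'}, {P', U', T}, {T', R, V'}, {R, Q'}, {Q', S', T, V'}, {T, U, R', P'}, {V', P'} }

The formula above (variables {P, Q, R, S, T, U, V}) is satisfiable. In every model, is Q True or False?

False

Suppose Q = 1.
(P) alone gives P = 1.
(R') alone gives R = 0.
But (R) is also a unit clause — contradiction.
So every satisfying assignment has Q = False.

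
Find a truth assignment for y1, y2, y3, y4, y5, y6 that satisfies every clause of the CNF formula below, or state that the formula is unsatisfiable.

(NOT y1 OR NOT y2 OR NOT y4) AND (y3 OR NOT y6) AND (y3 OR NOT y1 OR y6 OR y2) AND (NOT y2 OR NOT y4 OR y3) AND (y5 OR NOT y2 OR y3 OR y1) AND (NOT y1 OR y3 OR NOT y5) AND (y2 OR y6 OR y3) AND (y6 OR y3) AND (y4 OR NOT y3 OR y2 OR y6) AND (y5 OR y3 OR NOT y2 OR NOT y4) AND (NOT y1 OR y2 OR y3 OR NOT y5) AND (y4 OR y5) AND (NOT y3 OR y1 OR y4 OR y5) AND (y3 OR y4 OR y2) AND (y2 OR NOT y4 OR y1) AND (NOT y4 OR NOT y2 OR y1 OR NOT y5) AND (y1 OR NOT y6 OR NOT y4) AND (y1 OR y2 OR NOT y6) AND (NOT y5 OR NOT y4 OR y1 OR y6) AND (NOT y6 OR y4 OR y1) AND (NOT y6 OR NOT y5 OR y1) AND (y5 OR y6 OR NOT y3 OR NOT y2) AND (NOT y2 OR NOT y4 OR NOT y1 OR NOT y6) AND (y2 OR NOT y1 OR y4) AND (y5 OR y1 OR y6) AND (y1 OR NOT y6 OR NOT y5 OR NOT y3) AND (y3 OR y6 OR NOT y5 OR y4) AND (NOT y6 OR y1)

y1: true, y2: false, y3: true, y4: true, y5: true, y6: false

Case y3 = true:
Case y4 = true:
Case y1 = true:
From the singleton clause (NOT y2), y2 = false.
All clauses hold; y5, y6 can take either value.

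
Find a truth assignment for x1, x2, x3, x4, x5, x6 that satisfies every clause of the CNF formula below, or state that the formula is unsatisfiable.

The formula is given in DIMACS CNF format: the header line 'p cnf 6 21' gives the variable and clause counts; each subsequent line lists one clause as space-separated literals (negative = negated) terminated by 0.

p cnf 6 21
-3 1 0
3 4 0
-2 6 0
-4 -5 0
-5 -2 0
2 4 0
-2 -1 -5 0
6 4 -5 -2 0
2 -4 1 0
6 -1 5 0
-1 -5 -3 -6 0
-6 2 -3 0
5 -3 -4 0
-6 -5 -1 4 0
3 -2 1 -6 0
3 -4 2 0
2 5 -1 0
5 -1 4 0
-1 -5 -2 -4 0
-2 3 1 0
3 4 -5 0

x1 ↦ True; x2 ↦ True; x3 ↦ False; x4 ↦ True; x5 ↦ False; x6 ↦ True

Suppose x3 = False.
The clause (x4) is unit, so x4 = True.
The clause (¬x5) is unit, so x5 = False.
The clause (x2) is unit, so x2 = True.
The clause (x6) is unit, so x6 = True.
The clause (x1) is unit, so x1 = True.
This assignment satisfies each clause.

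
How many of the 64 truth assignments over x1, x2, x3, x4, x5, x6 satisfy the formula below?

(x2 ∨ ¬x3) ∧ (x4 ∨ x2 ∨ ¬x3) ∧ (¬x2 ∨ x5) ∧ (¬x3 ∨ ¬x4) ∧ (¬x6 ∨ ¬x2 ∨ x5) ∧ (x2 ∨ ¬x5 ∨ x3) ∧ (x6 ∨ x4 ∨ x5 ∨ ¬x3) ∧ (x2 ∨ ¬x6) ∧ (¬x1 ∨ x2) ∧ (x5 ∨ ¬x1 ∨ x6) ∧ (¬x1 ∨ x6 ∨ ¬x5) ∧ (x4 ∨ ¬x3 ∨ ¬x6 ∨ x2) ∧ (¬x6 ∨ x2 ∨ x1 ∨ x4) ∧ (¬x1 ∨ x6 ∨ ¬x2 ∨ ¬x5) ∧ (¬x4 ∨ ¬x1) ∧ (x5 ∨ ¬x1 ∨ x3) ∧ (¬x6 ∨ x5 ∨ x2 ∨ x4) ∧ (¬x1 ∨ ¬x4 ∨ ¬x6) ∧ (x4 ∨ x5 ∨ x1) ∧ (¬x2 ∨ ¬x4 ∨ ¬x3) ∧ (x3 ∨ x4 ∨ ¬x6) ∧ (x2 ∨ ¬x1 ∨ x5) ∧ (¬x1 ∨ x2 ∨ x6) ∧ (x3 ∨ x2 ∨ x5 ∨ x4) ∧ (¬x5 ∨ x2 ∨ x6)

7

There are 2^6 = 64 truth assignments over (x1, x2, x3, x4, x5, x6).
Split on x6. With x6 = True, the clauses containing x6 are satisfied and ¬x6 drops from the rest; 3 of the 2^5 = 32 assignments to the other variables satisfy what remains.
With x6 = False, by the same count on the reduced clause set, 4 assignments work.
Total: 3 + 4 = 7.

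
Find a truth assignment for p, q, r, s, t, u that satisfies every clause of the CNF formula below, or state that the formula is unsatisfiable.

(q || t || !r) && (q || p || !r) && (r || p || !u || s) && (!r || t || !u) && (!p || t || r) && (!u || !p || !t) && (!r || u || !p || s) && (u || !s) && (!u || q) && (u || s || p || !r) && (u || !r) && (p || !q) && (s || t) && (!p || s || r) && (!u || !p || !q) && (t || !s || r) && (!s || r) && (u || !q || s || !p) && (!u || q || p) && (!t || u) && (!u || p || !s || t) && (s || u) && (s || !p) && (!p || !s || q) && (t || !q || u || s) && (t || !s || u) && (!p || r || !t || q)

Try u = true.
(q) alone gives q = true.
(p) alone gives p = true.
But (!p) is also a unit clause — contradiction.
Undo u and try u = false.
(!s) alone gives s = false.
But (s) is also a unit clause — contradiction.
Neither u = true nor u = false works.

UNSATISFIABLE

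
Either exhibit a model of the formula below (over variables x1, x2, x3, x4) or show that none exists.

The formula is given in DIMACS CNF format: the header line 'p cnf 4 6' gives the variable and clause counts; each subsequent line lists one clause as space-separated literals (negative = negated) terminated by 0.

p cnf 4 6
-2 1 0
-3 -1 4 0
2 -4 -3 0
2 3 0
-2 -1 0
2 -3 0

UNSATISFIABLE

Case x2 = False:
Unit clause (x3) forces x3 = True.
That conflicts with the unit clause (¬x3).
Backtrack on x2: now try x2 = True.
Unit clause (x1) forces x1 = True.
That conflicts with the unit clause (¬x1).
Either choice for x2 ends in contradiction.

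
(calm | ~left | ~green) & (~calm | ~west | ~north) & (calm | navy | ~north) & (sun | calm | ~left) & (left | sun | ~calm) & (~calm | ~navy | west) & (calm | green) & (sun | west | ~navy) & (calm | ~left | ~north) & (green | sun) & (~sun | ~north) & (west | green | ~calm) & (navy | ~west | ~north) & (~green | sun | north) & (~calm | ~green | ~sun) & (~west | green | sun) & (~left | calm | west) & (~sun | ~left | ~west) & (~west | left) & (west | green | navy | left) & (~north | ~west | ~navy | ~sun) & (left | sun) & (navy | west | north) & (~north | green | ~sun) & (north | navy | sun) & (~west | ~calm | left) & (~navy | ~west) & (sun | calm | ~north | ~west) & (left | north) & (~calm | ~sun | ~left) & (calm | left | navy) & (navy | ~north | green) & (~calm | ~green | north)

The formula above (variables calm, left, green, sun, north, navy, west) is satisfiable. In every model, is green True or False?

True

Suppose green = 0.
The clause (calm) is unit, so calm = 1.
The clause (sun) is unit, so sun = 1.
The clause (~north) is unit, so north = 0.
The clause (west) is unit, so west = 1.
The clause (~left) is unit, so left = 0.
But (left) is also a unit clause — contradiction.
So every satisfying assignment has green = True.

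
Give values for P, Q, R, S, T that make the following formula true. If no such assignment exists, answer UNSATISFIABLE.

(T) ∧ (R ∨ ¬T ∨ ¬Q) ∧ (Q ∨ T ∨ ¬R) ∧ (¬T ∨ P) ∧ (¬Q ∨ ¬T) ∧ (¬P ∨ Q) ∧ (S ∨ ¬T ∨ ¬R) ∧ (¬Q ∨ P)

UNSATISFIABLE

From the singleton clause (T), T = True.
From the singleton clause (P), P = True.
From the singleton clause (¬Q), Q = False.
But (Q) is also a unit clause — contradiction.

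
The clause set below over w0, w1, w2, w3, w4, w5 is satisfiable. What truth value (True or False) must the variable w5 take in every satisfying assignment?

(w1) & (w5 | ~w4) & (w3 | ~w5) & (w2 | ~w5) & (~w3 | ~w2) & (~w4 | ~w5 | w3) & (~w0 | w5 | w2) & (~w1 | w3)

False

Suppose w5 = 1.
(w1) alone gives w1 = 1.
(w3) alone gives w3 = 1.
(w2) alone gives w2 = 1.
That conflicts with the unit clause (~w2).
So every satisfying assignment has w5 = False.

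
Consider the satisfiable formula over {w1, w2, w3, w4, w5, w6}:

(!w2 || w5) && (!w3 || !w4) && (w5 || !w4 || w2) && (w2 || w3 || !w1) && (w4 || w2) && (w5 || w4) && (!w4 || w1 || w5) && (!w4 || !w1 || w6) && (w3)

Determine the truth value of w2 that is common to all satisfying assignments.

Suppose w2 = false.
From the singleton clause (w4), w4 = true.
From the singleton clause (!w3), w3 = false.
But (w3) is also a unit clause — contradiction.
So every satisfying assignment has w2 = True.

True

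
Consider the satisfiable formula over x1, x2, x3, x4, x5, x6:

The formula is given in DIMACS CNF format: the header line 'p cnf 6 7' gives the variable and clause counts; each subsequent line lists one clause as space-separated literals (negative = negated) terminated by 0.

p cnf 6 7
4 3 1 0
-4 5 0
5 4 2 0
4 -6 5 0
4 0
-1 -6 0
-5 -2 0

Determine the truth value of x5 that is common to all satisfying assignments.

True

Suppose x5 = False.
From the singleton clause (¬x4), x4 = False.
But (x4) is also a unit clause — contradiction.
So every satisfying assignment has x5 = True.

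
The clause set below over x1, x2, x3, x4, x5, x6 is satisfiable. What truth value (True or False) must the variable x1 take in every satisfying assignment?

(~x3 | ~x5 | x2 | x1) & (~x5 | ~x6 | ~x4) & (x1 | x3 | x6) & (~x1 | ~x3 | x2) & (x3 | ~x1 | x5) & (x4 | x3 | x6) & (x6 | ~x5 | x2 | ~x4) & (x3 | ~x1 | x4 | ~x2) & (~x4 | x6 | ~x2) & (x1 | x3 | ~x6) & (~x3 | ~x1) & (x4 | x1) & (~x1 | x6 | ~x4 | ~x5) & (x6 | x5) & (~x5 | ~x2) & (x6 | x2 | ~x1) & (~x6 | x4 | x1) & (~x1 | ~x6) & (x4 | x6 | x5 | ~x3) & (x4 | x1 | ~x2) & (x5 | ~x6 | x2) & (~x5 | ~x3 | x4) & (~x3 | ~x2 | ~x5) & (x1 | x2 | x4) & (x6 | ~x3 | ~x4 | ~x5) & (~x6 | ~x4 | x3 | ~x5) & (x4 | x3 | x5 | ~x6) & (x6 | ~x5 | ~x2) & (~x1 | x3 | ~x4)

False

Suppose x1 = 1.
(~x3) alone gives x3 = 0.
(x5) alone gives x5 = 1.
(~x2) alone gives x2 = 0.
(x6) alone gives x6 = 1.
That conflicts with the unit clause (~x6).
So every satisfying assignment has x1 = False.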